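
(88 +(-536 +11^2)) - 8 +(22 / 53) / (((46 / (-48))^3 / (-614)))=-45.42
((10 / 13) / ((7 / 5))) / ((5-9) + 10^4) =25 / 454818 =0.00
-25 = -25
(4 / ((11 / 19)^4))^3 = 45134.74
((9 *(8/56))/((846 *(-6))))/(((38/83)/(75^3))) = -11671875/50008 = -233.40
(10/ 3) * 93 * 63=19530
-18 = -18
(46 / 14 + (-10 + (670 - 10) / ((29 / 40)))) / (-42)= -21.52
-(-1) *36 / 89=36 / 89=0.40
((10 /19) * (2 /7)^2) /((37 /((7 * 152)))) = 320 /259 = 1.24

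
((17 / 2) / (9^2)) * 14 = 1.47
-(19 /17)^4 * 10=-1303210 /83521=-15.60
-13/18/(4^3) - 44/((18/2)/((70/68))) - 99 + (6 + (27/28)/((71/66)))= -315187183/3244416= -97.15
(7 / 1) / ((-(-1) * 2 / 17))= 119 / 2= 59.50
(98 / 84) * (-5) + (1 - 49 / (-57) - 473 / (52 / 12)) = -55885 / 494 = -113.13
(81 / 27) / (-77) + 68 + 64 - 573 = -33960 / 77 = -441.04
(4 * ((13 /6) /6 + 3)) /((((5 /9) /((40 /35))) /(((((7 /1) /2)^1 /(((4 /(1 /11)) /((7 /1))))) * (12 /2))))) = 462 /5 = 92.40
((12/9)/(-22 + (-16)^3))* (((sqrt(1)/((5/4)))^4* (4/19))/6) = -1024/220055625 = -0.00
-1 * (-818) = 818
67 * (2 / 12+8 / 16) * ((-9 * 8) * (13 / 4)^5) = -74629893 / 64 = -1166092.08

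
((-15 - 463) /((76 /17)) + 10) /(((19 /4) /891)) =-6563106 /361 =-18180.35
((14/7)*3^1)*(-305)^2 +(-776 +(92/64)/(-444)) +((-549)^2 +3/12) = 6100739353/7104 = 858775.25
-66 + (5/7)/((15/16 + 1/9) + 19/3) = -490386/7441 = -65.90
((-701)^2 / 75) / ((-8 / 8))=-491401 / 75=-6552.01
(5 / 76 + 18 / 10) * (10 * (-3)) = -2127 / 38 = -55.97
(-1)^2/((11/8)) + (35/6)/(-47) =0.60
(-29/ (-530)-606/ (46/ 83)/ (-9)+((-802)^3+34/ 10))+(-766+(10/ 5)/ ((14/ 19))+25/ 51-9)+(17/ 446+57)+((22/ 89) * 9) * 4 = -22277189013025874884/ 43185385005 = -515850188.91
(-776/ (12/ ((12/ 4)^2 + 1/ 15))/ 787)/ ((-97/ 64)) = 17408/ 35415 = 0.49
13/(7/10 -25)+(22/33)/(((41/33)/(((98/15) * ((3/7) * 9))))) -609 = -29690389/49815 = -596.01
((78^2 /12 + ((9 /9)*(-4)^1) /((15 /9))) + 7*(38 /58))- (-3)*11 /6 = 149259 /290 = 514.69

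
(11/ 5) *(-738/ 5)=-8118/ 25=-324.72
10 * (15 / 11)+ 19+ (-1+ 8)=39.64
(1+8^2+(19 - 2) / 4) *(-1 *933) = -258441 / 4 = -64610.25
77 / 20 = 3.85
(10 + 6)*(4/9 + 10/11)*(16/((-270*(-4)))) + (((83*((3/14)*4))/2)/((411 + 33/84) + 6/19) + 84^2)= 20656380275372/2927322585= 7056.41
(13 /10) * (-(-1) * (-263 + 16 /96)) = -20501 /60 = -341.68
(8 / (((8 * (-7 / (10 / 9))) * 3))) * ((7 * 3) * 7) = -70 / 9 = -7.78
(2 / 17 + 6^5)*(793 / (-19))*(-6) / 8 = 157244763 / 646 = 243412.95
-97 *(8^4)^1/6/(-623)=198656/1869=106.29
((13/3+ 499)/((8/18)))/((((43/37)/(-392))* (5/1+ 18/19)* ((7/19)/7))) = -5929706580/4859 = -1220355.34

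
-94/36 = -47/18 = -2.61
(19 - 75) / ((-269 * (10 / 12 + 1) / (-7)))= -2352 / 2959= -0.79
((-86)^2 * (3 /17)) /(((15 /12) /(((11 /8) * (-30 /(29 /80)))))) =-58576320 /493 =-118816.06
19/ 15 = 1.27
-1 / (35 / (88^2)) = -7744 / 35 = -221.26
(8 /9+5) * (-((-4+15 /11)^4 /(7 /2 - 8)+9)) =12117973 /1185921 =10.22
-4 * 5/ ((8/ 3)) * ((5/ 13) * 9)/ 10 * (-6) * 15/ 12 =2025/ 104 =19.47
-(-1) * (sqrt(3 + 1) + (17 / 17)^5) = 3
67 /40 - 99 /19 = -2687 /760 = -3.54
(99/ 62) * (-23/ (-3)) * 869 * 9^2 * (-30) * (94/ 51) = -25109867970/ 527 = -47646808.29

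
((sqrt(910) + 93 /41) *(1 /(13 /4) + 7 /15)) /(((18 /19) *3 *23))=88939 /3309930 + 2869 *sqrt(910) /242190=0.38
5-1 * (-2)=7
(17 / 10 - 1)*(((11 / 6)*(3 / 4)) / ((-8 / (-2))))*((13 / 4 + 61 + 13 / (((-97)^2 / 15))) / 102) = 186254761 / 1228439040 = 0.15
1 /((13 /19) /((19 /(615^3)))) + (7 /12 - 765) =-9246105368681 /12095635500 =-764.42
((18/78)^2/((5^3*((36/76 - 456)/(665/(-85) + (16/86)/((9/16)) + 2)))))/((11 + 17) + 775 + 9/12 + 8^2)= 2746412/463912185774375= 0.00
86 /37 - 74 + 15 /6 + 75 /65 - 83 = -145283 /962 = -151.02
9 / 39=3 / 13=0.23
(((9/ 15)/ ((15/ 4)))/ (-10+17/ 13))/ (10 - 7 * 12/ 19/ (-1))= -494/ 387025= -0.00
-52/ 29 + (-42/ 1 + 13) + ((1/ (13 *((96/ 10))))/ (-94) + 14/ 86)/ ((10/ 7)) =-30.68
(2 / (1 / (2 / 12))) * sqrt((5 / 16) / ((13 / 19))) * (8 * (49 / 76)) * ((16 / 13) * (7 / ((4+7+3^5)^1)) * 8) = 10976 * sqrt(1235) / 1223391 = 0.32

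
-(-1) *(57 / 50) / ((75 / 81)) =1539 / 1250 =1.23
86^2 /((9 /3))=7396 /3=2465.33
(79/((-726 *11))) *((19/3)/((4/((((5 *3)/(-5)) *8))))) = 1501/3993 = 0.38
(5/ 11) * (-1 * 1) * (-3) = 15/ 11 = 1.36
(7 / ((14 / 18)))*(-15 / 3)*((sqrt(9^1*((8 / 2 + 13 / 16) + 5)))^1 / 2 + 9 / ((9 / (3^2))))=-405 - 135*sqrt(157) / 8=-616.44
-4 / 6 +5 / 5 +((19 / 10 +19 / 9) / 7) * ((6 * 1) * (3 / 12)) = 167 / 140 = 1.19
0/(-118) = 0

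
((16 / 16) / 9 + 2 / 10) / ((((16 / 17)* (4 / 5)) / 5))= 595 / 288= 2.07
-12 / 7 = -1.71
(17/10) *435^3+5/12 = 1679182655/12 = 139931887.92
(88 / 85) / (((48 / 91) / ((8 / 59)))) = 0.27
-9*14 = -126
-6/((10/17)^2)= -867/50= -17.34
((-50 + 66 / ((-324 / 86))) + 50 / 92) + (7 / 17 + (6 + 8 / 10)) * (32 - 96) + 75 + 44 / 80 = -95641771 / 211140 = -452.98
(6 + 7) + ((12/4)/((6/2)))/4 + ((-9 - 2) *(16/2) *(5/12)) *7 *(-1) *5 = 15559/12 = 1296.58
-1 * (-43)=43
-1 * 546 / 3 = -182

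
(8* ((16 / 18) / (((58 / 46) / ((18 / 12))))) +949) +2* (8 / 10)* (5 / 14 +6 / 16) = 2919032 / 3045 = 958.63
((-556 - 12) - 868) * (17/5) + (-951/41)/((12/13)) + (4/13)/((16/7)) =-26156407/5330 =-4907.39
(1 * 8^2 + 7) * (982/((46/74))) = 2579714/23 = 112161.48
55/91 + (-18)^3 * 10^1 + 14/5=-26534051/455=-58316.60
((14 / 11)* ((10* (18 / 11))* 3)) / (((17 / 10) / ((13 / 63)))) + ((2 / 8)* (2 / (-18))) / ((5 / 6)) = 465943 / 61710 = 7.55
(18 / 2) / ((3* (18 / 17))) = 17 / 6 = 2.83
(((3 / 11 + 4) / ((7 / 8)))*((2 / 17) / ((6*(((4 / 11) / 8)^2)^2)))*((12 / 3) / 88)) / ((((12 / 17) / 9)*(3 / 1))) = 90992 / 21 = 4332.95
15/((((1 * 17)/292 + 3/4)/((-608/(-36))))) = 55480/177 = 313.45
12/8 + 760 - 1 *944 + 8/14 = -2547/14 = -181.93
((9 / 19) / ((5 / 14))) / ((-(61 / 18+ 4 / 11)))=-24948 / 70585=-0.35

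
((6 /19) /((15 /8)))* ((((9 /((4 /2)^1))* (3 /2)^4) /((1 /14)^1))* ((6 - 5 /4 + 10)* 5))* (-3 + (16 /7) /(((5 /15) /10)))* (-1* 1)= -19742049 /76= -259763.80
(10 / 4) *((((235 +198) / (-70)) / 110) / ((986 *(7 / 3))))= -1299 / 21258160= -0.00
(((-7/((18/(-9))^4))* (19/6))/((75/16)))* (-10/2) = 133/90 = 1.48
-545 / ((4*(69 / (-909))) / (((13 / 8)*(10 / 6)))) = 3577925 / 736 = 4861.31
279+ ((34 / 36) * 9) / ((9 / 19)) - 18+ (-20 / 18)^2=45389 / 162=280.18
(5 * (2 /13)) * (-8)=-80 /13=-6.15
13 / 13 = 1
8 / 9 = 0.89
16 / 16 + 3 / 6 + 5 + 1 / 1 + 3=21 / 2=10.50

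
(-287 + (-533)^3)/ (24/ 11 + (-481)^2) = -1665616964/ 2544995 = -654.47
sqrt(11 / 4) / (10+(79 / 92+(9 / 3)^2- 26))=-46 * sqrt(11) / 565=-0.27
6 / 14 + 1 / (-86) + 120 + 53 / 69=5033785 / 41538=121.19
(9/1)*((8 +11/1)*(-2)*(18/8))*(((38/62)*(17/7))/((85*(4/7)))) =-29241/1240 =-23.58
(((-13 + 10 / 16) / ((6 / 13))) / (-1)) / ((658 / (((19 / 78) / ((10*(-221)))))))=-0.00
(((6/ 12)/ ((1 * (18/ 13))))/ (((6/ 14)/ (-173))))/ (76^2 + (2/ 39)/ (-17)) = -3479203/ 137861496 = -0.03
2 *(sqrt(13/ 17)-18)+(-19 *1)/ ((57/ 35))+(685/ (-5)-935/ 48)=-9799/ 48+2 *sqrt(221)/ 17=-202.40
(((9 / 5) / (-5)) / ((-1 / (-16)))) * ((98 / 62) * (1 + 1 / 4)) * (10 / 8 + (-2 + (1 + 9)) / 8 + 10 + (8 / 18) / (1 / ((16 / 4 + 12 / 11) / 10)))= -1210447 / 8525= -141.99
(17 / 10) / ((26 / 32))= 136 / 65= 2.09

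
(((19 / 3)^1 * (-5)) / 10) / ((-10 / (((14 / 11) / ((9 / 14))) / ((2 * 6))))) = 931 / 17820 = 0.05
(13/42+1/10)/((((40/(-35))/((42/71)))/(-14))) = 2107/710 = 2.97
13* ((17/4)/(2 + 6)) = 221/32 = 6.91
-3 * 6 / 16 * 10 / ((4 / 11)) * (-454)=112365 / 8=14045.62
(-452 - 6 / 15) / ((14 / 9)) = -10179 / 35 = -290.83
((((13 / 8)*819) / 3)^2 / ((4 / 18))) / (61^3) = 113358609 / 29053568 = 3.90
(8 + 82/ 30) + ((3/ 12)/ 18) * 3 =431/ 40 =10.78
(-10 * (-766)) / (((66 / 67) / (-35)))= -8981350 / 33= -272162.12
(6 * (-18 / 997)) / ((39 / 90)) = -3240 / 12961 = -0.25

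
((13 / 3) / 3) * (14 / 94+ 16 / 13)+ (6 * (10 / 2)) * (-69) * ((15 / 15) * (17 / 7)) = -5025.15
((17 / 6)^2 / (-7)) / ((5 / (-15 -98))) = 32657 / 1260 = 25.92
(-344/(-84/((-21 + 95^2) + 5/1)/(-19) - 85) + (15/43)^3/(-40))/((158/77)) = 137290826283303/69627331696688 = 1.97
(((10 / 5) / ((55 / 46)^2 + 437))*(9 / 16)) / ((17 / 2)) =1587 / 5257063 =0.00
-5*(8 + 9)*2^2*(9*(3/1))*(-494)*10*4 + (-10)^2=181396900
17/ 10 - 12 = -103/ 10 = -10.30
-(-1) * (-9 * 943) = -8487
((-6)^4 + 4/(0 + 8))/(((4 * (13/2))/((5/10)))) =24.93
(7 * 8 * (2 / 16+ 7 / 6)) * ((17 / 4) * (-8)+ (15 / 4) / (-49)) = -207049 / 84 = -2464.87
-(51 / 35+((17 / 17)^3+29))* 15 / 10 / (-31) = 3303 / 2170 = 1.52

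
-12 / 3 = -4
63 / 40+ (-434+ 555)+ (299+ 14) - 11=16983 / 40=424.58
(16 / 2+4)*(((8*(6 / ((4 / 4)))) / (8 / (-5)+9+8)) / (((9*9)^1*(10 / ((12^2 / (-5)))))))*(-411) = 210432 / 385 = 546.58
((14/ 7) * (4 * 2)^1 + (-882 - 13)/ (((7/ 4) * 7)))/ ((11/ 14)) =-5592/ 77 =-72.62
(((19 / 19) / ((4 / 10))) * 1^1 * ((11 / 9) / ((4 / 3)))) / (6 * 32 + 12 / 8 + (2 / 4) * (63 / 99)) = 605 / 51168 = 0.01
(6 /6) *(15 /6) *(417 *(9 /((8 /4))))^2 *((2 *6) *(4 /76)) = 211275135 /38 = 5559871.97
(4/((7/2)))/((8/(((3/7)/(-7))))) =-3/343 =-0.01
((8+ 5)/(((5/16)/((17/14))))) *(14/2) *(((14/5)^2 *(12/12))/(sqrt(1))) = 346528/125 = 2772.22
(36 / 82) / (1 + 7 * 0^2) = 0.44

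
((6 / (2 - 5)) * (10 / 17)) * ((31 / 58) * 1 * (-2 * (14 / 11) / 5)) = 1736 / 5423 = 0.32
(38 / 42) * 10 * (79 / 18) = 7505 / 189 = 39.71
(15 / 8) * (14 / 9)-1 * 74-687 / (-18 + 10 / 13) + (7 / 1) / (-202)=-2120827 / 67872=-31.25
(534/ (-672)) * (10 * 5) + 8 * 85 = 35855/ 56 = 640.27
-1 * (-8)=8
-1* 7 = -7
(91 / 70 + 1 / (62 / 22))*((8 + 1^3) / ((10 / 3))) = 13851 / 3100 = 4.47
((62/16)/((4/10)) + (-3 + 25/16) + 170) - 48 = 521/4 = 130.25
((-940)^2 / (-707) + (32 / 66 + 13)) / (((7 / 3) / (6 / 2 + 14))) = -490351145 / 54439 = -9007.35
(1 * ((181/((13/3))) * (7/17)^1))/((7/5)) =2715/221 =12.29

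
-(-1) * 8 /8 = 1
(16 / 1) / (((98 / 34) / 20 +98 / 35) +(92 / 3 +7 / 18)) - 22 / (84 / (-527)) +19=688193525 / 4369638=157.49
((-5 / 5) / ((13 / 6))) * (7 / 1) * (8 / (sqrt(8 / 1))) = -84 * sqrt(2) / 13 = -9.14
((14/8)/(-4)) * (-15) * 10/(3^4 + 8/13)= 6825/8488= 0.80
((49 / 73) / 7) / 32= 7 / 2336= 0.00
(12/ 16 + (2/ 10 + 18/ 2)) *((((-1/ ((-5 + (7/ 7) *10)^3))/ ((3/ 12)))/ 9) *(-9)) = 199/ 625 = 0.32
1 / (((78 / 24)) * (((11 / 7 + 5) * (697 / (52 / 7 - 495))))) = -6826 / 208403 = -0.03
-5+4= -1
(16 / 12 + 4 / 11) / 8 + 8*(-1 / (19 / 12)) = -3035 / 627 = -4.84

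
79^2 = 6241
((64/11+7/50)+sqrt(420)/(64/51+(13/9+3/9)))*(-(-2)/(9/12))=13108/825+51*sqrt(105)/29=33.91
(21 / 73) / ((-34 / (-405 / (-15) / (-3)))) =0.08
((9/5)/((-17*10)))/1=-9/850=-0.01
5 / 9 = 0.56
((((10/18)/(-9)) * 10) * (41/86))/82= -25/6966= -0.00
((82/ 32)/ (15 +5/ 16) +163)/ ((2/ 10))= 39976/ 49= 815.84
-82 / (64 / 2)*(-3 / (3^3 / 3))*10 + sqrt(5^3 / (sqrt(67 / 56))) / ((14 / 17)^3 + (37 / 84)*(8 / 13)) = 205 / 24 + 6706245*134^(3 / 4)*sqrt(5)*7^(1 / 4) / 74549158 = 21.43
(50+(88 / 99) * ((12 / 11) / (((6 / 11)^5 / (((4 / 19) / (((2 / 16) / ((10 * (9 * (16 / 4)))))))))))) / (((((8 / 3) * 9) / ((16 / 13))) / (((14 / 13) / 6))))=263444020 / 2340819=112.54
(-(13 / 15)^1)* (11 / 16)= -143 / 240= -0.60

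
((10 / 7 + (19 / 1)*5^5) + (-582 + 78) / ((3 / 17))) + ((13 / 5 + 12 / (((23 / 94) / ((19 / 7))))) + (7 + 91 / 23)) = 45617018 / 805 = 56667.10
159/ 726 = 53/ 242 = 0.22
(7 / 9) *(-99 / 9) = -77 / 9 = -8.56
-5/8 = -0.62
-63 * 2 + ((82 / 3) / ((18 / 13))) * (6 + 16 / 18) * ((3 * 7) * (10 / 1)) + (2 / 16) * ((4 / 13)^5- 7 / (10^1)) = 68407228474469 / 2405978640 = 28432.18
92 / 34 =46 / 17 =2.71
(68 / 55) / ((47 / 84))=5712 / 2585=2.21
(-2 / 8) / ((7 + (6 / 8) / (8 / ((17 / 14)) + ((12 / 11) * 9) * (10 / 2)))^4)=-752171046025314304 / 7279614580703946593281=-0.00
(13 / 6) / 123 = 0.02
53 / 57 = 0.93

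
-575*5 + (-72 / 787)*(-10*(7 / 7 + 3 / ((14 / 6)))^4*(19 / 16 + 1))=-761334775 / 269941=-2820.37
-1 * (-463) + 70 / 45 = 4181 / 9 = 464.56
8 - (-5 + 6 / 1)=7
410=410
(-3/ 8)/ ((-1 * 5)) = 3/ 40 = 0.08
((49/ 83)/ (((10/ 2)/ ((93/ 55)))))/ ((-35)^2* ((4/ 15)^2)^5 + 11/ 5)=4204473328125/ 46377309128887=0.09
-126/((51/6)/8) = -2016/17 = -118.59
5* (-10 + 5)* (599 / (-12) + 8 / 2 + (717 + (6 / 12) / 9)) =-604025 / 36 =-16778.47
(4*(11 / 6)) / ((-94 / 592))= -6512 / 141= -46.18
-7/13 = -0.54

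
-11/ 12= -0.92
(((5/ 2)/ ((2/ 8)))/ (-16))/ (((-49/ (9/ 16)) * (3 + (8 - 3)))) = 45/ 50176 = 0.00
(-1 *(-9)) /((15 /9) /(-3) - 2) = -81 /23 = -3.52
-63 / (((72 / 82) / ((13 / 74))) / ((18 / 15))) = -11193 / 740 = -15.13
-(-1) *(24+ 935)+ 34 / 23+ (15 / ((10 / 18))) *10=28301 / 23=1230.48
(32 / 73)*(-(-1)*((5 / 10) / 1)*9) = 144 / 73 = 1.97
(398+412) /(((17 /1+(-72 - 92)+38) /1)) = -810 /109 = -7.43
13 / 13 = 1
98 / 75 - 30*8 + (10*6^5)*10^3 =5831982098 / 75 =77759761.31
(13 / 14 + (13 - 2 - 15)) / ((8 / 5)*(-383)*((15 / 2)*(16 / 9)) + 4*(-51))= 129 / 351736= 0.00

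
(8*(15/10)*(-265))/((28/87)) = -69165/7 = -9880.71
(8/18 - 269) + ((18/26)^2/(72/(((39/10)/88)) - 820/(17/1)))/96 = -350286331229/1304334720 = -268.56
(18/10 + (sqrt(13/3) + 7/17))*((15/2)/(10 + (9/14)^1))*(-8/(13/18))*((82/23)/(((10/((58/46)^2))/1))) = -19602862272/2003235715 - 34756848*sqrt(39)/23567479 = -19.00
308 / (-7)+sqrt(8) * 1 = -44+2 * sqrt(2) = -41.17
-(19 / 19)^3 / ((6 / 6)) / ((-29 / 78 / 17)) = 1326 / 29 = 45.72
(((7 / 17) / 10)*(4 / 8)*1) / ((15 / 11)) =77 / 5100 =0.02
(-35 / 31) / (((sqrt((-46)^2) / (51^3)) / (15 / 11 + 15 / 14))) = -7928.11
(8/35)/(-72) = -0.00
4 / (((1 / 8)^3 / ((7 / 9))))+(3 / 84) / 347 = 139288585 / 87444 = 1592.89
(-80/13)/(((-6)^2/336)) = -2240/39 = -57.44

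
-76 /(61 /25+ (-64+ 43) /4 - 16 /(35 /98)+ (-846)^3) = 7600 /60549578361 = 0.00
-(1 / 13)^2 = -1 / 169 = -0.01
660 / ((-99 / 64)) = -1280 / 3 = -426.67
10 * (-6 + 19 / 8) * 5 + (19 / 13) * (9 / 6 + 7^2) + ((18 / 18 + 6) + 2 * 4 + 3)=-4651 / 52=-89.44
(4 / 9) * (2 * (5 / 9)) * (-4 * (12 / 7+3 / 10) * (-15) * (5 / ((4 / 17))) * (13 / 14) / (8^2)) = 259675 / 14112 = 18.40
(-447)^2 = 199809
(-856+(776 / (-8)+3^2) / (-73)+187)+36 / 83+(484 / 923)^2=-3443388779627 / 5161837811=-667.09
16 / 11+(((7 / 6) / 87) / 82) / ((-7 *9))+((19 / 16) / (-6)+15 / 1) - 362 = -11720965903 / 33900768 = -345.74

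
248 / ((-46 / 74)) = -9176 / 23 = -398.96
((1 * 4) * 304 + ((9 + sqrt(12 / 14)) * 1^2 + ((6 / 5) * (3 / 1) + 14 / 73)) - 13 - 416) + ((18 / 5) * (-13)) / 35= 799.38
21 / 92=0.23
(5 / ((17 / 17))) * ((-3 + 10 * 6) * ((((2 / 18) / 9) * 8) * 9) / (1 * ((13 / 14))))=272.82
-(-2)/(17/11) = 22/17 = 1.29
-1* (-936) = 936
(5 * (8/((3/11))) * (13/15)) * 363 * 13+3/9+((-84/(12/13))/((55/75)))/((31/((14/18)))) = 613630748/1023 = 599834.55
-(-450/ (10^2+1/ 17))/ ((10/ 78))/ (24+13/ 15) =11050/ 7833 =1.41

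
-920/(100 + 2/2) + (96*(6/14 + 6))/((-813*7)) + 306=398038654/1341179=296.78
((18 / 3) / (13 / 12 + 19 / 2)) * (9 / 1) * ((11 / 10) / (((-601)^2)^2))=3564 / 82846013124635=0.00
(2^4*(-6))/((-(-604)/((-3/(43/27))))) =1944/6493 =0.30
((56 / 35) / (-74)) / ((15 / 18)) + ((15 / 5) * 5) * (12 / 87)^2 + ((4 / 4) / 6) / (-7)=7698347 / 32672850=0.24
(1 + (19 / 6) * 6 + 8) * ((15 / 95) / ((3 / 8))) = 224 / 19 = 11.79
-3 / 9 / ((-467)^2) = -1 / 654267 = -0.00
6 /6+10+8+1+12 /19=392 /19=20.63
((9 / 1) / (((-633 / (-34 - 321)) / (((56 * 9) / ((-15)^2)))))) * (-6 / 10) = -6.78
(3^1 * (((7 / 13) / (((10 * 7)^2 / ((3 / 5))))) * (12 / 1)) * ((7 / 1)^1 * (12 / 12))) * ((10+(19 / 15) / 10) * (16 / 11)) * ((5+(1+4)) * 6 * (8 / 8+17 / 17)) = 2624832 / 89375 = 29.37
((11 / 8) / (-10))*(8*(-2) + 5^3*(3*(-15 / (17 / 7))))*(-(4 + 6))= -436117 / 136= -3206.74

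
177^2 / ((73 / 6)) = 187974 / 73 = 2574.99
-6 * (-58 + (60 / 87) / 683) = 6892716 / 19807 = 347.99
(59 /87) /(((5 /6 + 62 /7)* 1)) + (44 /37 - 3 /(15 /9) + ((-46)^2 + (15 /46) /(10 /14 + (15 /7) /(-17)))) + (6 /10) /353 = 4055493700421 /1916571140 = 2116.02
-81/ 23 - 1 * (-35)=724/ 23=31.48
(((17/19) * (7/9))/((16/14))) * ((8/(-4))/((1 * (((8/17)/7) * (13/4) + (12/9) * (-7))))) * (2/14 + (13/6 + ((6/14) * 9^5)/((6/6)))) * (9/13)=15052845619/6429904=2341.07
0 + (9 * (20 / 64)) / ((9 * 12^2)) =5 / 2304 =0.00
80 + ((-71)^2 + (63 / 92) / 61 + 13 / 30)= 431123203 / 84180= 5121.44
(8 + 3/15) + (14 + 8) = 151/5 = 30.20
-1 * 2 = -2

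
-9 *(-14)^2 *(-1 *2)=3528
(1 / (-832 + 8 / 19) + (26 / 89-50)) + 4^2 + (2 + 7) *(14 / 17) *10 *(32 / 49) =2458910771 / 167337800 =14.69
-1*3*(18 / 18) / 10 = -3 / 10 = -0.30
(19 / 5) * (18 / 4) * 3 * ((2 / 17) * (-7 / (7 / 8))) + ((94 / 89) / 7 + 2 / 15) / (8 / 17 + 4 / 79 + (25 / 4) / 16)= -597284814296 / 12451044375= -47.97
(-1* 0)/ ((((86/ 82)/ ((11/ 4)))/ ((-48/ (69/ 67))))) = 0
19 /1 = 19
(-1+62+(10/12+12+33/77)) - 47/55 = 73.41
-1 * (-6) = 6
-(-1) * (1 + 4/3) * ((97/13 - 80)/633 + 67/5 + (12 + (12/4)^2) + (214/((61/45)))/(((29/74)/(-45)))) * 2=-18437135709482/218356515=-84435.93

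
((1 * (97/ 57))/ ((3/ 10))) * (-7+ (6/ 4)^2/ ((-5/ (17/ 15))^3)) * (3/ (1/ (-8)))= 511156244/ 534375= 956.55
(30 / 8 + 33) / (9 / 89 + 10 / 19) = 248577 / 4244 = 58.57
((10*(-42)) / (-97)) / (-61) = -0.07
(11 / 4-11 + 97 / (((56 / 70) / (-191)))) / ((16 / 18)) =-26062.88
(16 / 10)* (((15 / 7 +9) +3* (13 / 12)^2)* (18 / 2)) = 14781 / 70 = 211.16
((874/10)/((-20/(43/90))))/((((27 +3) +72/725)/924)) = -41960303/654660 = -64.09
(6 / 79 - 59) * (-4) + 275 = 40345 / 79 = 510.70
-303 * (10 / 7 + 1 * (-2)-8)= 18180 / 7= 2597.14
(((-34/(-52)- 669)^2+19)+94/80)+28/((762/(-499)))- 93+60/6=1150259056573/2575560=446605.42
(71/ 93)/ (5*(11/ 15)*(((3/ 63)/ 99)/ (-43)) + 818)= 0.00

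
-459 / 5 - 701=-3964 / 5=-792.80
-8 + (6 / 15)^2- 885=-22321 / 25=-892.84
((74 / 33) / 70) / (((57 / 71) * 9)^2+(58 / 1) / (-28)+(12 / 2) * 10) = 373034 / 1282481805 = 0.00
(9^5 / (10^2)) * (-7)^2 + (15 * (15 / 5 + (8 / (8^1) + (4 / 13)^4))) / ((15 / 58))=83302525961 / 2856100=29166.53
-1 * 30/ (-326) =15/ 163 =0.09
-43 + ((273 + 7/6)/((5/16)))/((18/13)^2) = 100753/243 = 414.62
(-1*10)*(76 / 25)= -152 / 5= -30.40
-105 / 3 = -35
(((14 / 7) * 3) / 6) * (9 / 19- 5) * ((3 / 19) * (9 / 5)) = -2322 / 1805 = -1.29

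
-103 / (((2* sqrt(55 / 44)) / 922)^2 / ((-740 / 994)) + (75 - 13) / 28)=-45355381736 / 975042869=-46.52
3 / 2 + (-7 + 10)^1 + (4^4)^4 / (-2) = -4294967287 / 2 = -2147483643.50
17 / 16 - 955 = -15263 / 16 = -953.94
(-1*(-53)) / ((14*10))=53 / 140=0.38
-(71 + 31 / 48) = -3439 / 48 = -71.65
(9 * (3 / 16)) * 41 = 1107 / 16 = 69.19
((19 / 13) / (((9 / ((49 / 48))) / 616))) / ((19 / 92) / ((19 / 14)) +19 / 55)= 90684055 / 441909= 205.21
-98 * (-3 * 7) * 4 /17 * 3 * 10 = 246960 /17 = 14527.06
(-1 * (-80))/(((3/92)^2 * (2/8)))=300942.22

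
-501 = -501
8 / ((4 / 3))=6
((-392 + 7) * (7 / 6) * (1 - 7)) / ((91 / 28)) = 10780 / 13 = 829.23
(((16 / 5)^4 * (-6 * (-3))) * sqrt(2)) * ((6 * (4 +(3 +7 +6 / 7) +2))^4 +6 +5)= 296404990946574336 * sqrt(2) / 1500625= 279336915053.21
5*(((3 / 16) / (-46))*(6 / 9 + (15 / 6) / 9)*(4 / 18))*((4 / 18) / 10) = -17 / 178848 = -0.00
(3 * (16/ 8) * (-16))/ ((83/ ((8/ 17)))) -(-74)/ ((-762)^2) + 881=360673750213/ 409644342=880.46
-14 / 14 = -1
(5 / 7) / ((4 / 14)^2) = 35 / 4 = 8.75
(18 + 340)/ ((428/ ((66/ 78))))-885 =-2460101/ 2782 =-884.29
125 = 125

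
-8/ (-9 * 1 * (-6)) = -4/ 27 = -0.15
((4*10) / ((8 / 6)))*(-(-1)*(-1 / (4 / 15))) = -225 / 2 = -112.50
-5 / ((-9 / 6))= 10 / 3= 3.33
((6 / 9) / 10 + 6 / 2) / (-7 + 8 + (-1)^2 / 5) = 23 / 9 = 2.56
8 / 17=0.47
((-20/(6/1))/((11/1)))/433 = -10/14289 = -0.00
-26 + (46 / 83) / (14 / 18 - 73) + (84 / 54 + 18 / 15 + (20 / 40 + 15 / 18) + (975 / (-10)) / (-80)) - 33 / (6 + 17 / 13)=-3722037229 / 147607200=-25.22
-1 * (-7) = 7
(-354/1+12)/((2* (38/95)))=-855/2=-427.50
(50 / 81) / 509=50 / 41229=0.00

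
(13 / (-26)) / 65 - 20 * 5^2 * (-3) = 194999 / 130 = 1499.99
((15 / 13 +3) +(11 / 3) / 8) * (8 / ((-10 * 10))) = -1439 / 3900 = -0.37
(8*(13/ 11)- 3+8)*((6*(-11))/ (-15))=318/ 5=63.60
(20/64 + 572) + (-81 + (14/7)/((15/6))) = 39369/80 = 492.11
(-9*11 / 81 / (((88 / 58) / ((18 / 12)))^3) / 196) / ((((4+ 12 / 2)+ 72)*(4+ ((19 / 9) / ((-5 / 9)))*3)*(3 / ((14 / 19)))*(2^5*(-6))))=-121945 / 9599614058496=-0.00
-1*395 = -395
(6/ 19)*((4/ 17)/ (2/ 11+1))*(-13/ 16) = -33/ 646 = -0.05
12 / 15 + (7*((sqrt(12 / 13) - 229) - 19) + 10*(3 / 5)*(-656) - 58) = -28646 / 5 + 14*sqrt(39) / 13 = -5722.47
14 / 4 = 7 / 2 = 3.50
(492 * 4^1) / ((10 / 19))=18696 / 5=3739.20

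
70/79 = 0.89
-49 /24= -2.04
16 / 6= 8 / 3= 2.67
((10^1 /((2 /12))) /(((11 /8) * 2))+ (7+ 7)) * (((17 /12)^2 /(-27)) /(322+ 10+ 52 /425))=-24196525 /3018394368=-0.01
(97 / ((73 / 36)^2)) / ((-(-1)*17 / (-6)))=-754272 / 90593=-8.33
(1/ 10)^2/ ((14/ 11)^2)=0.01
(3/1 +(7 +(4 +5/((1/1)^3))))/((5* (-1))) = -19/5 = -3.80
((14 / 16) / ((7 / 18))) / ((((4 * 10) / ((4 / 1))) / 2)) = 0.45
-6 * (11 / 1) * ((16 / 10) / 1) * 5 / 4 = -132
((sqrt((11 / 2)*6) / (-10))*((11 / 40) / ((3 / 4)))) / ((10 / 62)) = -341*sqrt(33) / 1500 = -1.31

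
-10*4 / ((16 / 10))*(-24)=600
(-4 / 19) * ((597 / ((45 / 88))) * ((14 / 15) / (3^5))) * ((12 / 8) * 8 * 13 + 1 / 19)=-581538496 / 3947535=-147.32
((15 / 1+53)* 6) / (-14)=-204 / 7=-29.14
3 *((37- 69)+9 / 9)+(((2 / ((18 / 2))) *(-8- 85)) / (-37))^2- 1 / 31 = -35414600 / 381951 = -92.72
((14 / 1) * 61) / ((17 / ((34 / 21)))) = 244 / 3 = 81.33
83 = 83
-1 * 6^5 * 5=-38880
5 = 5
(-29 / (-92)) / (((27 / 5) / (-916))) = -33205 / 621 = -53.47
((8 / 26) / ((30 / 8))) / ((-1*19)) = -16 / 3705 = -0.00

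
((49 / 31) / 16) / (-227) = -49 / 112592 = -0.00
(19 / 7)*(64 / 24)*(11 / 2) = 39.81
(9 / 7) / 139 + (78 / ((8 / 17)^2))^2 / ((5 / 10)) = 123605488701 / 498176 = 248116.10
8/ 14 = 4/ 7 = 0.57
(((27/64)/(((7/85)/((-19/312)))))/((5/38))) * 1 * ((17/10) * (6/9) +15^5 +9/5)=-209713606959/116480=-1800425.88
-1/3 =-0.33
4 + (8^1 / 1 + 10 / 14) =89 / 7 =12.71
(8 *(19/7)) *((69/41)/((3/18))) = 62928/287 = 219.26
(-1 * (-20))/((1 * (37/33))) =17.84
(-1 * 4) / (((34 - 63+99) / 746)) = -1492 / 35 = -42.63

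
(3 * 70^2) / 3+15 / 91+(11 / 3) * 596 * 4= 3724129 / 273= 13641.50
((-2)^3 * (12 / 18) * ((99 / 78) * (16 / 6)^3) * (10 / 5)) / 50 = -45056 / 8775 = -5.13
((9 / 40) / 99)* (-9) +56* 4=98551 / 440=223.98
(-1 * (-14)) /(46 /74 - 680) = -74 /3591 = -0.02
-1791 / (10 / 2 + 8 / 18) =-16119 / 49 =-328.96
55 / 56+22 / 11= 167 / 56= 2.98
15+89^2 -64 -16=7856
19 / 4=4.75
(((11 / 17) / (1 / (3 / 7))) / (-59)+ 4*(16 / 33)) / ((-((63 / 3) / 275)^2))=-3081753125 / 9288783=-331.77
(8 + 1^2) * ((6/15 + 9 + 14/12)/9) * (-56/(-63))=1268/135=9.39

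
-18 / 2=-9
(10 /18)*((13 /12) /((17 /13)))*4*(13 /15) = 2197 /1377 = 1.60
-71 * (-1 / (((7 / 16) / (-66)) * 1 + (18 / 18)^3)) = 74976 / 1049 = 71.47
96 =96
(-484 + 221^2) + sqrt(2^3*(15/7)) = 2*sqrt(210)/7 + 48357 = 48361.14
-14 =-14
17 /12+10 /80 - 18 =-395 /24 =-16.46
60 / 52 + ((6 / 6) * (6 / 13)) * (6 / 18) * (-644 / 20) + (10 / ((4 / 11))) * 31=8487 / 10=848.70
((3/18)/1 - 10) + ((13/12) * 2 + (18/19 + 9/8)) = -2551/456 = -5.59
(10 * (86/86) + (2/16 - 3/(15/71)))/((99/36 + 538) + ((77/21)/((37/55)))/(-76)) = -343767/45611620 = -0.01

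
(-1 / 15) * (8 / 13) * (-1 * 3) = 8 / 65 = 0.12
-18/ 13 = -1.38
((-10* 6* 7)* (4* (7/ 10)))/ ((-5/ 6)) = 7056/ 5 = 1411.20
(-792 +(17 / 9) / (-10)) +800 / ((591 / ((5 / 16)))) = -14038009 / 17730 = -791.77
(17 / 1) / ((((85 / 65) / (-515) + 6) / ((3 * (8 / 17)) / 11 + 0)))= 160680 / 441683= 0.36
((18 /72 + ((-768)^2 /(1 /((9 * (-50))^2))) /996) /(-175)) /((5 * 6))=-39813120083 /1743000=-22841.72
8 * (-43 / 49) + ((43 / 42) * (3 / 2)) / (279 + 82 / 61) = -3358945 / 478828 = -7.01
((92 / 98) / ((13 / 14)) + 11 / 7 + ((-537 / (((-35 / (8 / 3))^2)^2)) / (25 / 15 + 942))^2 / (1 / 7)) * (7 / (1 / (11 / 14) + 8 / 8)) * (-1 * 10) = -154242329575718579998066 / 1939216907626400390625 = -79.54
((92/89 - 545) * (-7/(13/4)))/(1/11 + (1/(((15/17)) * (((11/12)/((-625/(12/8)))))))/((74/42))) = -551714548/137640191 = -4.01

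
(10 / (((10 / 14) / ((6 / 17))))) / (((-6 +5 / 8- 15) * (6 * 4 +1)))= -672 / 69275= -0.01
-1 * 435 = -435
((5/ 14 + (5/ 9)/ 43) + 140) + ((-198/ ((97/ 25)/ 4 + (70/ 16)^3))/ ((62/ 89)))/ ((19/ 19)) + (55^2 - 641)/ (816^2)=57691679237175829/ 421050684062736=137.02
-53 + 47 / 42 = -51.88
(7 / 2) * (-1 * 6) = -21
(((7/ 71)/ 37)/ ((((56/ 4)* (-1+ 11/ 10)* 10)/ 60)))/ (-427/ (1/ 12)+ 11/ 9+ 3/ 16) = -0.00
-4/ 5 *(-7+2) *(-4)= -16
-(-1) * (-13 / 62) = -13 / 62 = -0.21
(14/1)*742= 10388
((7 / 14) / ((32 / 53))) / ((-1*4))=-53 / 256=-0.21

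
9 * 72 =648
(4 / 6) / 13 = 0.05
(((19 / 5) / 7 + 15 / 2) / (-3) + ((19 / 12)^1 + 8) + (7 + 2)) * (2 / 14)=6679 / 2940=2.27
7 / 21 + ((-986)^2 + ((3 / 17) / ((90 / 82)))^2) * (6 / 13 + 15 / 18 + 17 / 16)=7153253003527 / 3121200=2291827.82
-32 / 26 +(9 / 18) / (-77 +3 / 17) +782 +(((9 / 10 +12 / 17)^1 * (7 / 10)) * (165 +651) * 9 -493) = 7252392703 / 848900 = 8543.28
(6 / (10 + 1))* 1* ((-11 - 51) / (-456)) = 31 / 418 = 0.07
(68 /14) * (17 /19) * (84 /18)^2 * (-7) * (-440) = 49846720 /171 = 291501.29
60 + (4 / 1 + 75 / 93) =2009 / 31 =64.81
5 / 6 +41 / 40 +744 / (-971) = 127253 / 116520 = 1.09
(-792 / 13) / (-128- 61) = 88 / 273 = 0.32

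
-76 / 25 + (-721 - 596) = -33001 / 25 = -1320.04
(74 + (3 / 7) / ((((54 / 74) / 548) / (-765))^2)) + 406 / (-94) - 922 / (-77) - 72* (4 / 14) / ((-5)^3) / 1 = 191956566375689219 / 1357125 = 141443541586.58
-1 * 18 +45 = 27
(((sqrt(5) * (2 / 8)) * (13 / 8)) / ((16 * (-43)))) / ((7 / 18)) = -117 * sqrt(5) / 77056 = -0.00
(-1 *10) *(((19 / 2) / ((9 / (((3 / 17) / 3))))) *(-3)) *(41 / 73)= 3895 / 3723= 1.05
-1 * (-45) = 45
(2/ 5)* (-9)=-18/ 5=-3.60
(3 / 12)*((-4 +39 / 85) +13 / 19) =-2307 / 3230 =-0.71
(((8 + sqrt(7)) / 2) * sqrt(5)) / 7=1.70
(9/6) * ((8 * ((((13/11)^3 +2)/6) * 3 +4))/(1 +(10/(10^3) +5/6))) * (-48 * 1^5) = -1339804800/736043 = -1820.28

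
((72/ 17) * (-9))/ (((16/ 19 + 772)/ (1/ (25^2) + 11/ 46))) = -10651419/ 897100625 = -0.01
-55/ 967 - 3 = -2956/ 967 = -3.06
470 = 470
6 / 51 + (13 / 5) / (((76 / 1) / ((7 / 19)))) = 15987 / 122740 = 0.13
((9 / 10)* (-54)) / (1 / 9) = -2187 / 5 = -437.40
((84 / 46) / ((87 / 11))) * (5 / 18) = 385 / 6003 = 0.06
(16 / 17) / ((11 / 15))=240 / 187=1.28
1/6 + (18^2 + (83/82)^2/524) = 3426503827/10570128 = 324.17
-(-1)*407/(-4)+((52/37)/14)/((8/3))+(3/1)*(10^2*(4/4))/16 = -85949/1036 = -82.96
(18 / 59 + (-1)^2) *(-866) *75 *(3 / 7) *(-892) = 1911868200 / 59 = 32404545.76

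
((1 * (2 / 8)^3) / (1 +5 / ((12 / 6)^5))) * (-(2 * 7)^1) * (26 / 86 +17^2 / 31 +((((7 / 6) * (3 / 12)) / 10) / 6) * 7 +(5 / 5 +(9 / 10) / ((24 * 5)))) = -716605169 / 355111200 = -2.02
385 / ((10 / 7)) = 539 / 2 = 269.50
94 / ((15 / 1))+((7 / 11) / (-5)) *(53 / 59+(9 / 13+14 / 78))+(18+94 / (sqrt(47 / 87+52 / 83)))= 111.07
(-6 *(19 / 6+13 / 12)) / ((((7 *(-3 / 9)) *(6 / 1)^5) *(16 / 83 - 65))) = -1411 / 65064384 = -0.00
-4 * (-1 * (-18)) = -72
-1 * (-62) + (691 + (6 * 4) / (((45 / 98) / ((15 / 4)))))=949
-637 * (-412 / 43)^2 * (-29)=3135680912 / 1849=1695879.35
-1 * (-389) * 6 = 2334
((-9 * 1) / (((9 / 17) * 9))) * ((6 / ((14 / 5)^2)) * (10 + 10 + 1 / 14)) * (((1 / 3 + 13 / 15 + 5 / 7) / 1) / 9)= -1600295 / 259308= -6.17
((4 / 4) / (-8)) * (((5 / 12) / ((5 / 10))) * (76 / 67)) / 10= -19 / 1608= -0.01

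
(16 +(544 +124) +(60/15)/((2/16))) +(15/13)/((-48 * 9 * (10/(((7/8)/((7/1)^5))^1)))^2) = 4272645915621457921/5967382563717120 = 716.00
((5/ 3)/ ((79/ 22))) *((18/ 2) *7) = 2310/ 79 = 29.24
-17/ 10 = -1.70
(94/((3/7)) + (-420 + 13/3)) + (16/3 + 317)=126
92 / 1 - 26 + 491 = 557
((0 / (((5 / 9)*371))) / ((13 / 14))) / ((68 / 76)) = 0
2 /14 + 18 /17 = 143 /119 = 1.20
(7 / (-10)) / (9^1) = -7 / 90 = -0.08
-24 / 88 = -3 / 11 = -0.27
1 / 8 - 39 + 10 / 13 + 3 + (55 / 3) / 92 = -250489 / 7176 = -34.91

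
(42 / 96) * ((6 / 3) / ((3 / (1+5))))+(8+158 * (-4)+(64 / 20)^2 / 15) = -932351 / 1500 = -621.57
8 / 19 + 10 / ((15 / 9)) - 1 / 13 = 1567 / 247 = 6.34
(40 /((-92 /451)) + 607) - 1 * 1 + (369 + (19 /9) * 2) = 162109 /207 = 783.14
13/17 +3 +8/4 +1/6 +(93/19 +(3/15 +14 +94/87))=7336207/281010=26.11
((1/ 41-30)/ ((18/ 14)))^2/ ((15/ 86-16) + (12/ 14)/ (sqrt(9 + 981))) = -23346145711002730/ 679714391646783-3831729021148*sqrt(110)/ 679714391646783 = -34.41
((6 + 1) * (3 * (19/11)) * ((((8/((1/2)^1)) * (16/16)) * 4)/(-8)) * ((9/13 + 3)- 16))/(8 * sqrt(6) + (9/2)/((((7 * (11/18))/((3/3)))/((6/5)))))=-723945600/61405721 + 4587968000 * sqrt(6)/61405721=171.23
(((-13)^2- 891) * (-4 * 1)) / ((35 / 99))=285912 / 35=8168.91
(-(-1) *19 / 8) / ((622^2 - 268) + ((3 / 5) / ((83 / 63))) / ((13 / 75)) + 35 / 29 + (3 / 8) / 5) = 2972645 / 483908943313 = 0.00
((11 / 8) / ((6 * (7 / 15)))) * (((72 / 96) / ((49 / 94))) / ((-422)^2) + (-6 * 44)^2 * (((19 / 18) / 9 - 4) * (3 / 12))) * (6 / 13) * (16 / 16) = -15333.32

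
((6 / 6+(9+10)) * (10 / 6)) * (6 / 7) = 200 / 7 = 28.57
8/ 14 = 4/ 7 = 0.57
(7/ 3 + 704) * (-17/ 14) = -36023/ 42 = -857.69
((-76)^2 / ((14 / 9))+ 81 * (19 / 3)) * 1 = 29583 / 7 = 4226.14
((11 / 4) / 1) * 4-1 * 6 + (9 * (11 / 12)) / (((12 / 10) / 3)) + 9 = 34.62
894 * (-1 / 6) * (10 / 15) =-298 / 3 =-99.33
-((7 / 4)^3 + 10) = -983 / 64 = -15.36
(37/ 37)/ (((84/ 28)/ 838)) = 838/ 3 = 279.33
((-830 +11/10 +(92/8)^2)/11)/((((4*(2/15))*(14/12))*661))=-125397/814352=-0.15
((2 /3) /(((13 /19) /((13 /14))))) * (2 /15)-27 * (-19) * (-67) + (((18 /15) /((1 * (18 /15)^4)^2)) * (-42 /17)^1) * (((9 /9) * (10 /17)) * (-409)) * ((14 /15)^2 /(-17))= -310293635982557 /9025574040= -34379.38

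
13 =13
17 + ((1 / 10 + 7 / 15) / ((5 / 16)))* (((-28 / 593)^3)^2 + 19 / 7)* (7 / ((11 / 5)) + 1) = 9437695062389297111279 / 251119332762446892975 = 37.58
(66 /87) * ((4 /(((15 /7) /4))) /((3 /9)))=2464 /145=16.99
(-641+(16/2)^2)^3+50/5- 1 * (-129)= -192099894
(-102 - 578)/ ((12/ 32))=-1813.33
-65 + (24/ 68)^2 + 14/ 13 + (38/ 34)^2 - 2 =-242512/ 3757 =-64.55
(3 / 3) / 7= 1 / 7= 0.14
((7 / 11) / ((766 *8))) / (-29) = -7 / 1954832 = -0.00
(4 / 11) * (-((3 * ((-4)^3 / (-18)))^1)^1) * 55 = -640 / 3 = -213.33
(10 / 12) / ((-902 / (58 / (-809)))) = 0.00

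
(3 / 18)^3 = 1 / 216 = 0.00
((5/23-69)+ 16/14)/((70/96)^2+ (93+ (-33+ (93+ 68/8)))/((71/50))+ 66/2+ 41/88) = -3919145472/8559690097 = -0.46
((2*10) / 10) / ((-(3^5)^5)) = -0.00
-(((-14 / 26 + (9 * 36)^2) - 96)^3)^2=-6423959698839216869835917453241765169 / 4826809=-1330891630234222416887827000000.00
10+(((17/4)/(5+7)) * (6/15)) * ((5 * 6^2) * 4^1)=112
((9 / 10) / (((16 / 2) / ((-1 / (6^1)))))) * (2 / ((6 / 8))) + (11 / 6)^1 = 1.78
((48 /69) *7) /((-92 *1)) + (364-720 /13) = 2121984 /6877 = 308.56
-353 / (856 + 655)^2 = -353 / 2283121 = -0.00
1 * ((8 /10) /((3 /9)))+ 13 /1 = 77 /5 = 15.40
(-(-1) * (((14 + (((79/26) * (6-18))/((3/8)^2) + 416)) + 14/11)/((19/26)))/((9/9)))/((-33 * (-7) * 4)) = 0.25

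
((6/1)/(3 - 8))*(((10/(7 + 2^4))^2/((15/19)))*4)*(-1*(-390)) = -237120/529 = -448.24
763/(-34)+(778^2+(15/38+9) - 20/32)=1564018529/2584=605270.33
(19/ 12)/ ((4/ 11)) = 209/ 48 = 4.35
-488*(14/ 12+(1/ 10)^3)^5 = -32175886523093982323/ 30375000000000000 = -1059.29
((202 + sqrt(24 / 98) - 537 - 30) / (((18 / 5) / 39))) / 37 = -106.72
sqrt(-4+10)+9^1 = sqrt(6)+9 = 11.45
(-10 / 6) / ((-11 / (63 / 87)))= 35 / 319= 0.11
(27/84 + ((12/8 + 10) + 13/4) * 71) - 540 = 3553/7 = 507.57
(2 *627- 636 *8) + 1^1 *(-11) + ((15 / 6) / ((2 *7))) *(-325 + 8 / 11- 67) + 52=-297441 / 77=-3862.87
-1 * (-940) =940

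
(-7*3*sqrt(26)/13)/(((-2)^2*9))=-7*sqrt(26)/156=-0.23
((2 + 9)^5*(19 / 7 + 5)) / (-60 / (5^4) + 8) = 543547125 / 3458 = 157185.40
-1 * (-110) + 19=129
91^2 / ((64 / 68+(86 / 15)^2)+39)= 31674825 / 278507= 113.73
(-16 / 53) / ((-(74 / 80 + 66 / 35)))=4480 / 41711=0.11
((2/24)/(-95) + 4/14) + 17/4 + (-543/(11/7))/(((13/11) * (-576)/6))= 6291217/829920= 7.58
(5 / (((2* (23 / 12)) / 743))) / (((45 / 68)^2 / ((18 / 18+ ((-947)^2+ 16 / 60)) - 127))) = 92420211744736 / 46575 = 1984330901.66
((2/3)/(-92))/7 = -1/966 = -0.00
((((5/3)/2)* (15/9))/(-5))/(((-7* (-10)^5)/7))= -1/360000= -0.00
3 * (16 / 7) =48 / 7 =6.86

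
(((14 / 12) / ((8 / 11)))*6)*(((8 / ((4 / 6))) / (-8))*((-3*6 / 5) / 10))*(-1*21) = -43659 / 400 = -109.15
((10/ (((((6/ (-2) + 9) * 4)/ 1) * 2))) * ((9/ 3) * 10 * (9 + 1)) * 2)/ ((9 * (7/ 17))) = 2125/ 63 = 33.73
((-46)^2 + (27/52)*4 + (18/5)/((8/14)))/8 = 276169/1040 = 265.55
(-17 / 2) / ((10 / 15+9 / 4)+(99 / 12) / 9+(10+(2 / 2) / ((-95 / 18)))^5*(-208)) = 394628278125 / 877594835947531511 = 0.00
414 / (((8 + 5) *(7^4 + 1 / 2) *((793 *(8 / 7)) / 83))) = 40089 / 33009418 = 0.00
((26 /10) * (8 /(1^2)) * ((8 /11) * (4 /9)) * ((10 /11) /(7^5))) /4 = 1664 /18302823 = 0.00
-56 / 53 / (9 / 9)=-56 / 53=-1.06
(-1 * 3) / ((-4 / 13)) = 9.75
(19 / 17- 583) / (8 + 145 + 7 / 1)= -2473 / 680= -3.64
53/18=2.94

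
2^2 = 4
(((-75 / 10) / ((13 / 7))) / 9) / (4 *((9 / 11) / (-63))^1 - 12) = 2695 / 72384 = 0.04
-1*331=-331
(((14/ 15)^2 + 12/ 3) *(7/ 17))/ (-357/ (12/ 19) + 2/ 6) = -30688/ 8643225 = -0.00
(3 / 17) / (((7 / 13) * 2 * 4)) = 39 / 952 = 0.04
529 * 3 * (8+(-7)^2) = 90459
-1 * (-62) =62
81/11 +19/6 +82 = 6107/66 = 92.53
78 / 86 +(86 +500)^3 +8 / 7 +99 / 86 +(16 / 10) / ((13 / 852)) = 7874136319767 / 39130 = 201230164.06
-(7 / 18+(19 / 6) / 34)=-295 / 612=-0.48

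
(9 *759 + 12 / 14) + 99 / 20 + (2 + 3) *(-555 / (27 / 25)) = 5376877 / 1260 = 4267.36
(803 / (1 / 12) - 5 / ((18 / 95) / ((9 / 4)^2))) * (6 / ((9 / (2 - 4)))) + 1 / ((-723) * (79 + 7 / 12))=-23328280677 / 1841240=-12669.88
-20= -20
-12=-12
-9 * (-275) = 2475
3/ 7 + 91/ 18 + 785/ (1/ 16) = 1583251/ 126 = 12565.48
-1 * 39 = -39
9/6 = 3/2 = 1.50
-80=-80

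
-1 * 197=-197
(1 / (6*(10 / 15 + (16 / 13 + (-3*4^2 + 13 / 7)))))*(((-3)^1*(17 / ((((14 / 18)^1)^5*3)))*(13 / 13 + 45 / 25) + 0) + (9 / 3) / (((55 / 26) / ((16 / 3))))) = 27411163 / 45574067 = 0.60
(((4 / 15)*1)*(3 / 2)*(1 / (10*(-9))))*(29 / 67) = -29 / 15075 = -0.00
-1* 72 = -72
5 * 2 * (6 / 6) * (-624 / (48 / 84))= -10920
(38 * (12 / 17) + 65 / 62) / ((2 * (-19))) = -29377 / 40052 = -0.73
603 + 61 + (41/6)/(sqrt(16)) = 15977/24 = 665.71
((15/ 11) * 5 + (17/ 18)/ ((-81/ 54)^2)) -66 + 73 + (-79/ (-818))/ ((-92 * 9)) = 954689795/ 67053096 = 14.24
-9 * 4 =-36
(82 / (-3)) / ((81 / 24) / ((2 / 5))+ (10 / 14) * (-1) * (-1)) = -224 / 75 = -2.99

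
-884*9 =-7956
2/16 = 1/8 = 0.12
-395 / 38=-10.39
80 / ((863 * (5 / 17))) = 272 / 863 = 0.32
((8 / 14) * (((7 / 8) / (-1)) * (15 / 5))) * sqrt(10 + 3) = -3 * sqrt(13) / 2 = -5.41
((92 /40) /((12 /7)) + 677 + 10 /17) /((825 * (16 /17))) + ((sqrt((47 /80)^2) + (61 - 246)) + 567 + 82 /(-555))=22465274629 /58608000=383.31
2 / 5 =0.40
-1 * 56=-56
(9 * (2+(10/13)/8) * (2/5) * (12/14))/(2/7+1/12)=35316/2015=17.53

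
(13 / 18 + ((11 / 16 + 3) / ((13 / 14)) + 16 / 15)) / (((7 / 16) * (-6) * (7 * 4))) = -3851 / 49140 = -0.08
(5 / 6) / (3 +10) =5 / 78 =0.06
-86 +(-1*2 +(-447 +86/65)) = -533.68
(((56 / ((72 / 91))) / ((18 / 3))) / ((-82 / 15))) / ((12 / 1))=-3185 / 17712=-0.18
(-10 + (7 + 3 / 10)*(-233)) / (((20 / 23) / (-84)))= 8263647 / 50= 165272.94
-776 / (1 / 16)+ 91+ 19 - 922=-13228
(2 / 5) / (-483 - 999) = -1 / 3705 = -0.00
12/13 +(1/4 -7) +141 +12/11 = 77943/572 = 136.26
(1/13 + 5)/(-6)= -11/13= -0.85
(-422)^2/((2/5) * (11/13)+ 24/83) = 480381590/1693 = 283745.77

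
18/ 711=2/ 79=0.03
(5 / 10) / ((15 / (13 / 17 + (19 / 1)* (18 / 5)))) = 5879 / 2550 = 2.31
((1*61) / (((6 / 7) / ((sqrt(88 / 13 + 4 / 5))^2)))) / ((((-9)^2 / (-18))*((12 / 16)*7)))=-40016 / 1755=-22.80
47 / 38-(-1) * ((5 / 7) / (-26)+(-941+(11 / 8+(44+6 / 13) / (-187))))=-142817991 / 152152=-938.65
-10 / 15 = -2 / 3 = -0.67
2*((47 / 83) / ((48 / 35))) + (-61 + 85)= 49453 / 1992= 24.83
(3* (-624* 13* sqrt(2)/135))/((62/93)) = -1352* sqrt(2)/5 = -382.40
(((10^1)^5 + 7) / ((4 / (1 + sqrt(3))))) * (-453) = -45303171 * sqrt(3) / 4- 45303171 / 4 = -30942641.23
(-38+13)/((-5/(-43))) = -215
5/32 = 0.16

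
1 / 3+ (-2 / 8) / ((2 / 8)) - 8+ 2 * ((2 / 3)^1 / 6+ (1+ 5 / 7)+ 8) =692 / 63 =10.98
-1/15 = -0.07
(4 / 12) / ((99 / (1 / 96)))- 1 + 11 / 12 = -0.08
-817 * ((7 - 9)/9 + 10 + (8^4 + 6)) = -30233902/9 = -3359322.44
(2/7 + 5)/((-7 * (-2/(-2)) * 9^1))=-37/441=-0.08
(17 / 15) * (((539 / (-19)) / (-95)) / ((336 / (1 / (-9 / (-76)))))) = 1309 / 153900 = 0.01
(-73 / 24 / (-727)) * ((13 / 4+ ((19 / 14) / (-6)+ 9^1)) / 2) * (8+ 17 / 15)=1010101 / 4396896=0.23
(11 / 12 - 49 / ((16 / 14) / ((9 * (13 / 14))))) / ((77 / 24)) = -17155 / 154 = -111.40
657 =657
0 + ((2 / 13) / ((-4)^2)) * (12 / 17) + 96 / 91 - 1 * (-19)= 62071 / 3094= 20.06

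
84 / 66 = 14 / 11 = 1.27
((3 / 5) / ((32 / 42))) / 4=63 / 320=0.20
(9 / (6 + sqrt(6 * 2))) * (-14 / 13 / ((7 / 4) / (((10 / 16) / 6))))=-15 / 104 + 5 * sqrt(3) / 104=-0.06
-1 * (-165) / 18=55 / 6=9.17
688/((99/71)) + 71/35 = 1716709/3465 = 495.44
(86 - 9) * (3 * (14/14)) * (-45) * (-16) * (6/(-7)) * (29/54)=-76560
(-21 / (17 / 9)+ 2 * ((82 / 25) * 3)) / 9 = 1213 / 1275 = 0.95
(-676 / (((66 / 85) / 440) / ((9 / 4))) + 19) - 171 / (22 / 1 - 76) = -5171267 / 6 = -861877.83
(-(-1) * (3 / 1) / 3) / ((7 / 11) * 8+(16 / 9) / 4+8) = 99 / 1340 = 0.07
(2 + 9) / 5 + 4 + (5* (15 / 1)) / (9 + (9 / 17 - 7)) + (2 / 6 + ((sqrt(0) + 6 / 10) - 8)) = 18566 / 645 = 28.78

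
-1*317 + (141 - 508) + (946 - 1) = 261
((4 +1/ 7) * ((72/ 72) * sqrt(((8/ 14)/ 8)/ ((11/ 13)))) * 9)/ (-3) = -87 * sqrt(2002)/ 1078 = -3.61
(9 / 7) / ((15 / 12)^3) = 576 / 875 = 0.66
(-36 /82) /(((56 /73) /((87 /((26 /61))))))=-3486699 /29848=-116.82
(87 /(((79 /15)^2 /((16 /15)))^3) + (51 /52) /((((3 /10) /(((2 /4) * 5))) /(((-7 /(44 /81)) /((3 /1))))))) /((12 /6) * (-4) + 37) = -19523248114580325 /16129338848729392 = -1.21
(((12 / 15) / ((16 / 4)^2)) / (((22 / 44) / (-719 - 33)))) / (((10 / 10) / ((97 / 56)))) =-4559 / 35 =-130.26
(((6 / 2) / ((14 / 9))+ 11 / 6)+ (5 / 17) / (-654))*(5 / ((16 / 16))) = 1463695 / 77826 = 18.81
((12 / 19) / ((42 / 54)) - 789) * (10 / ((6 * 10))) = -131.36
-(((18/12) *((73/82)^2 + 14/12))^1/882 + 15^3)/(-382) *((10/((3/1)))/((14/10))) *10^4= 625490211265625/2973438531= 210359.22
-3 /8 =-0.38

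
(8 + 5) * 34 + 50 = 492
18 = 18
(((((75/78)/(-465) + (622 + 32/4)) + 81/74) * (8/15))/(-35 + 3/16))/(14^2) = -903381184/18313466535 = -0.05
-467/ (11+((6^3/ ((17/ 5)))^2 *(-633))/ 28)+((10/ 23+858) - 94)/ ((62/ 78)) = 126553471557139/ 131591670011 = 961.71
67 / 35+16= 627 / 35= 17.91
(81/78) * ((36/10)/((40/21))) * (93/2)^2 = 44135847/10400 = 4243.83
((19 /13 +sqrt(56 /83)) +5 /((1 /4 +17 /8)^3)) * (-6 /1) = -981606 /89167-12 * sqrt(1162) /83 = -15.94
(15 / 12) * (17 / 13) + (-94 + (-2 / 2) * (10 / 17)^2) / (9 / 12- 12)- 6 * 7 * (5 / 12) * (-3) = 42280403 / 676260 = 62.52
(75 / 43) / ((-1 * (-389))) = 75 / 16727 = 0.00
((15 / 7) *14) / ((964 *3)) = 5 / 482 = 0.01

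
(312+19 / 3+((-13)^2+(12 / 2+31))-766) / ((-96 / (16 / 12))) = 725 / 216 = 3.36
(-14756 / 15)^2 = 217739536 / 225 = 967731.27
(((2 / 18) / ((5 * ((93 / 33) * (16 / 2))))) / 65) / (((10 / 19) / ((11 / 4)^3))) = 278179 / 464256000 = 0.00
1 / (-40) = -1 / 40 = -0.02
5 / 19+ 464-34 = 8175 / 19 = 430.26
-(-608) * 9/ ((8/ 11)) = 7524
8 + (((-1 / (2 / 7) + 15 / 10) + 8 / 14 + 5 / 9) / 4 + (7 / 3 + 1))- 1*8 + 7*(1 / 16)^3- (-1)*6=9.12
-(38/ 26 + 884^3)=-690807105.46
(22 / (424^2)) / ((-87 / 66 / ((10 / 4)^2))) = -3025 / 5213504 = -0.00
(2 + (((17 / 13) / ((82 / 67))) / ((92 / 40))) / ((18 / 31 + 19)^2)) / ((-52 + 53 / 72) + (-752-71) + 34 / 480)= -6508155943440 / 2842969993064929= -0.00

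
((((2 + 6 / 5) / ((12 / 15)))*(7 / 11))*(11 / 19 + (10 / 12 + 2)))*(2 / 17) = 10892 / 10659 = 1.02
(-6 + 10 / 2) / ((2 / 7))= -7 / 2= -3.50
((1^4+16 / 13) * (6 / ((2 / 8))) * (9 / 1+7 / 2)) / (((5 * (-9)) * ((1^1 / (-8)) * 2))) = 2320 / 39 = 59.49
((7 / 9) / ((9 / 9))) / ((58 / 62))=217 / 261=0.83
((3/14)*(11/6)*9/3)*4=33/7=4.71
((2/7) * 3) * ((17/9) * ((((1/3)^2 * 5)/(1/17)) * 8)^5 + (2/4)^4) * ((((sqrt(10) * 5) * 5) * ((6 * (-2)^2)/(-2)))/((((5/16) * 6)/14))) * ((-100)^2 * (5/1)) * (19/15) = -300557147180998951600000 * sqrt(10)/531441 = -1788430234277017717.48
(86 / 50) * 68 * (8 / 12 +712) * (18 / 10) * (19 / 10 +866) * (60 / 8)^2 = 183116945187 / 25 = 7324677807.48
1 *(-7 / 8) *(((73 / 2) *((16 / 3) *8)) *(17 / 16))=-8687 / 6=-1447.83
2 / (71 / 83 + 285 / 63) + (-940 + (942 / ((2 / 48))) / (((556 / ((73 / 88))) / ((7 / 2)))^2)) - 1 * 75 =-1014.01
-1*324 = -324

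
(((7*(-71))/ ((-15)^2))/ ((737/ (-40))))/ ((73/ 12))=15904/ 807015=0.02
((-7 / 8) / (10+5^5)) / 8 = -0.00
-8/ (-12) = 2/ 3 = 0.67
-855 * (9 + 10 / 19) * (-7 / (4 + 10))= 8145 / 2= 4072.50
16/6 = 8/3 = 2.67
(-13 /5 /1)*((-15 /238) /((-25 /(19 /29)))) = -0.00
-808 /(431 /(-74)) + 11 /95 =5684981 /40945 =138.84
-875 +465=-410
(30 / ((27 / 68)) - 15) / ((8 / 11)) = 5995 / 72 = 83.26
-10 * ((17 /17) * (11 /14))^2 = -605 /98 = -6.17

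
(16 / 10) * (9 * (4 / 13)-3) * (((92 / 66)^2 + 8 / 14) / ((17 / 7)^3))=-7513856 / 115922235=-0.06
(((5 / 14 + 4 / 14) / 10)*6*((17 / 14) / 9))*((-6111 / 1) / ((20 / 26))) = -578799 / 1400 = -413.43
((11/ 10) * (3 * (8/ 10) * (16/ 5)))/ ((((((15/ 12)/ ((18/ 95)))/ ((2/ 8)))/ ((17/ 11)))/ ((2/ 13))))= 58752/ 771875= 0.08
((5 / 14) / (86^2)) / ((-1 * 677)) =-0.00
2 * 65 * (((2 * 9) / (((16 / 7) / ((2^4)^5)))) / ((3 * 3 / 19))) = 2266234880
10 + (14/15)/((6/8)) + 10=956/45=21.24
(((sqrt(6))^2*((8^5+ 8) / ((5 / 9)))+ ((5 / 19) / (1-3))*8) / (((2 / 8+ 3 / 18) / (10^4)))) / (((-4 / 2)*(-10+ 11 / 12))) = 968488588800 / 2071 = 467642969.00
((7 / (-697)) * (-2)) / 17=0.00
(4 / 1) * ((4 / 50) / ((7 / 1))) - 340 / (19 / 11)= -196.80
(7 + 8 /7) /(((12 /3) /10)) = 285 /14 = 20.36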